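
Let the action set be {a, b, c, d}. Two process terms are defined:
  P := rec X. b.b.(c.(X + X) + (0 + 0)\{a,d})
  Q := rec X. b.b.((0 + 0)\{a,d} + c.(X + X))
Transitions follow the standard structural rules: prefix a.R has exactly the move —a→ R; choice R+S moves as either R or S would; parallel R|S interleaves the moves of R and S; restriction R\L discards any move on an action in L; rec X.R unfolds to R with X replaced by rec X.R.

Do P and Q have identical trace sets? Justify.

trace-equivalent

P's transition system — 4 states:
  u0 = rec X. b.b.(c.(X + X) + (0 + 0)\{a,d}) → =b=> u1
  u1 = b.(c.((rec X. b.b.(c.(X + X) + (0 + 0)\{a,d})) + (rec X. b.b.(c.(X + X) + (0 + 0)\{a,d}))) + (0 + 0)\{a,d}) → =b=> u2
  u2 = c.((rec X. b.b.(c.(X + X) + (0 + 0)\{a,d})) + (rec X. b.b.(c.(X + X) + (0 + 0)\{a,d}))) + (0 + 0)\{a,d} → =c=> u3
  u3 = (rec X. b.b.(c.(X + X) + (0 + 0)\{a,d})) + (rec X. b.b.(c.(X + X) + (0 + 0)\{a,d})) → =b=> u1
Q's transition system — 4 states:
  v0 = rec X. b.b.((0 + 0)\{a,d} + c.(X + X)) → =b=> v1
  v1 = b.((0 + 0)\{a,d} + c.((rec X. b.b.((0 + 0)\{a,d} + c.(X + X))) + (rec X. b.b.((0 + 0)\{a,d} + c.(X + X))))) → =b=> v2
  v2 = (0 + 0)\{a,d} + c.((rec X. b.b.((0 + 0)\{a,d} + c.(X + X))) + (rec X. b.b.((0 + 0)\{a,d} + c.(X + X)))) → =c=> v3
  v3 = (rec X. b.b.((0 + 0)\{a,d} + c.(X + X))) + (rec X. b.b.((0 + 0)\{a,d} + c.(X + X))) → =b=> v1
Coarsest stable partition (strong bisimilarity classes):
  B0 = {u0, u3, v0, v3}
  B1 = {u1, v1}
  B2 = {u2, v2}
u0 ∈ B0, v0 ∈ B0 → same block
Bisimilar ⇒ trace-equivalent.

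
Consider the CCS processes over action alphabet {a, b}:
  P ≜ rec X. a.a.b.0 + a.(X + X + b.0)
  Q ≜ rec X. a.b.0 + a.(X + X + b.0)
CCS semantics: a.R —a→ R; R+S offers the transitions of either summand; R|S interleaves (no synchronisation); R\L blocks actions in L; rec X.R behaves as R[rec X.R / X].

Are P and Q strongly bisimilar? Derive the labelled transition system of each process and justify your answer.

not bisimilar

LTS(P): 5 reachable states
  u0 = rec X. a.a.b.0 + a.(X + X + b.0) :: -a-> u1, -a-> u2
  u1 = (rec X. a.a.b.0 + a.(X + X + b.0)) + (rec X. a.a.b.0 + a.(X + X + b.0)) + b.0 :: -a-> u1, -a-> u2, -b-> u3
  u2 = a.b.0 :: -a-> u4
  u3 = 0 :: deadlocked
  u4 = b.0 :: -b-> u3
LTS(Q): 4 reachable states
  v0 = rec X. a.b.0 + a.(X + X + b.0) :: -a-> v1, -a-> v2
  v1 = (rec X. a.b.0 + a.(X + X + b.0)) + (rec X. a.b.0 + a.(X + X + b.0)) + b.0 :: -a-> v1, -a-> v2, -b-> v3
  v2 = b.0 :: -b-> v3
  v3 = 0 :: deadlocked
Coarsest stable partition (strong bisimilarity classes):
  B0 = {u0}
  B1 = {u2}
  B2 = {u4, v2}
  B3 = {u3, v3}
  B4 = {u1}
  B5 = {v0}
  B6 = {v1}
u0 ∈ B0, v0 ∈ B5 → different blocks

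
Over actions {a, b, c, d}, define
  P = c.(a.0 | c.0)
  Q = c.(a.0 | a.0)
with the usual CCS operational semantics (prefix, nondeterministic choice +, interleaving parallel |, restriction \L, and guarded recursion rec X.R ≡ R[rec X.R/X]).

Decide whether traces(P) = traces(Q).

traces(P) ≠ traces(Q) — witness ⟨cc⟩

P's transition system — 5 states:
  p0 = c.(a.0 | c.0) has moves --c--▸ p1
  p1 = a.0 | c.0 has moves --a--▸ p2, --c--▸ p3
  p2 = 0 | c.0 has moves --c--▸ p4
  p3 = a.0 | 0 has moves --a--▸ p4
  p4 = 0 | 0 has moves deadlocked
Q's transition system — 5 states:
  q0 = c.(a.0 | a.0) has moves --c--▸ q1
  q1 = a.0 | a.0 has moves --a--▸ q2, --a--▸ q3
  q2 = 0 | a.0 has moves --a--▸ q4
  q3 = a.0 | 0 has moves --a--▸ q4
  q4 = 0 | 0 has moves deadlocked
Executing cc from P (initial set {p0}):
  step 1 (c): {p1}
  step 2 (c): {p3}
  P completes σ.
Executing cc from Q (initial set {q0}):
  step 1 (c): {q1}
  step 2 (c): no successor for Q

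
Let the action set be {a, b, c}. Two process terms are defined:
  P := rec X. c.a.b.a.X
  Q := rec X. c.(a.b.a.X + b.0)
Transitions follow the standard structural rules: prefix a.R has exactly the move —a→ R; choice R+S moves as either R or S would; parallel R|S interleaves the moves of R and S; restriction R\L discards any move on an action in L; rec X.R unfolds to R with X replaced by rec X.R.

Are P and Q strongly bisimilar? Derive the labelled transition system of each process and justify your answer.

P's transition system — 4 states:
  s0 = rec X. c.a.b.a.X :: —c→ s1
  s1 = a.b.a.(rec X. c.a.b.a.X) :: —a→ s2
  s2 = b.a.(rec X. c.a.b.a.X) :: —b→ s3
  s3 = a.(rec X. c.a.b.a.X) :: —a→ s0
Q's transition system — 5 states:
  t0 = rec X. c.(a.b.a.X + b.0) :: —c→ t1
  t1 = a.b.a.(rec X. c.(a.b.a.X + b.0)) + b.0 :: —a→ t2, —b→ t3
  t2 = b.a.(rec X. c.(a.b.a.X + b.0)) :: —b→ t4
  t3 = 0 :: ∅
  t4 = a.(rec X. c.(a.b.a.X + b.0)) :: —a→ t0
Coarsest stable partition (strong bisimilarity classes):
  B0 = {s0}
  B1 = {s1}
  B2 = {s2}
  B3 = {s3}
  B4 = {t0}
  B5 = {t1}
  B6 = {t2}
  B7 = {t4}
  B8 = {t3}
s0 ∈ B0, t0 ∈ B4 → different blocks

P ≁ Q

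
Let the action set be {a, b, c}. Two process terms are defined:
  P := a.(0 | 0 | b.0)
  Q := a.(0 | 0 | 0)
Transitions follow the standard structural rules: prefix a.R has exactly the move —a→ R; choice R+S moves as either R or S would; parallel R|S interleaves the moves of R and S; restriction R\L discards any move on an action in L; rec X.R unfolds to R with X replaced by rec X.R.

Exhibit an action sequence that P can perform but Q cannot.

LTS(P): 3 reachable states
  m0 = a.(0 | 0 | b.0) | —a→ m1
  m1 = 0 | 0 | b.0 | —b→ m2
  m2 = 0 | 0 | 0 | ∅
LTS(Q): 2 reachable states
  n0 = a.(0 | 0 | 0) | —a→ n1
  n1 = 0 | 0 | 0 | ∅
Trace ⟨ab⟩ through P, begin at {m0}:
  step 1 (a): {m1}
  step 2 (b): {m2}
  — P admits the full trace.
Trace ⟨ab⟩ through Q, begin at {n0}:
  step 1 (a): {n1}
  step 2 (b): no successor for Q

ab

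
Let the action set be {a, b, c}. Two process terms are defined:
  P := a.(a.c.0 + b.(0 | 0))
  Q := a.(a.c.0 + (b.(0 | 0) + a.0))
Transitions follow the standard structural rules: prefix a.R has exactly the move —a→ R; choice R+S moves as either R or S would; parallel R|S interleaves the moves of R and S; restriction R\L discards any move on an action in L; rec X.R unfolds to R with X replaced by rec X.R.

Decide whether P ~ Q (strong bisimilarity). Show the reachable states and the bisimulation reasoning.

not bisimilar

P's transition system — 5 states:
  p0 = a.(a.c.0 + b.(0 | 0)) has moves ··a··> p1
  p1 = a.c.0 + b.(0 | 0) has moves ··a··> p2, ··b··> p3
  p2 = c.0 has moves ··c··> p4
  p3 = 0 | 0 has moves (no moves)
  p4 = 0 has moves (no moves)
Q's transition system — 5 states:
  q0 = a.(a.c.0 + (b.(0 | 0) + a.0)) has moves ··a··> q1
  q1 = a.c.0 + (b.(0 | 0) + a.0) has moves ··a··> q2, ··a··> q3, ··b··> q4
  q2 = 0 has moves (no moves)
  q3 = c.0 has moves ··c··> q2
  q4 = 0 | 0 has moves (no moves)
Bisimilarity quotient blocks:
  B0 = {p0}
  B1 = {p1}
  B2 = {p3, p4, q2, q4}
  B3 = {p2, q3}
  B4 = {q0}
  B5 = {q1}
p0 ∈ B0, q0 ∈ B4 → different blocks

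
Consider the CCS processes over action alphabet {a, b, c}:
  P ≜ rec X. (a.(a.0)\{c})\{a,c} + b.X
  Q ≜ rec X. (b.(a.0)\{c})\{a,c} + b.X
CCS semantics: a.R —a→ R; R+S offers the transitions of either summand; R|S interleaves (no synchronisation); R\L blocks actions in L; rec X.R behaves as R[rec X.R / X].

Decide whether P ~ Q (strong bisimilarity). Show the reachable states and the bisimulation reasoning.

Reachable graph of P (1 states):
  u0 = rec X. (a.(a.0)\{c})\{a,c} + b.X | --b--▸ u0
Reachable graph of Q (2 states):
  v0 = rec X. (b.(a.0)\{c})\{a,c} + b.X | --b--▸ v0, --b--▸ v1
  v1 = (a.0)\{c}\{a,c} | (no moves)
Coarsest stable partition (strong bisimilarity classes):
  B0 = {u0}
  B1 = {v0}
  B2 = {v1}
u0 ∈ B0, v0 ∈ B1 → different blocks

NO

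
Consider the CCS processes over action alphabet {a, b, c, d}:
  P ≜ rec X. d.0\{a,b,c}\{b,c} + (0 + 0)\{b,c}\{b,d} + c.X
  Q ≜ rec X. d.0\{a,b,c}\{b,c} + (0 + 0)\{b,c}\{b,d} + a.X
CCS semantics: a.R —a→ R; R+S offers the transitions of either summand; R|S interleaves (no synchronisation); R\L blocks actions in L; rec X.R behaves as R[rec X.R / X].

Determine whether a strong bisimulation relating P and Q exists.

P ≁ Q

Reachable graph of P (2 states):
  s0 = rec X. d.0\{a,b,c}\{b,c} + (0 + 0)\{b,c}\{b,d} + c.X :: —c→ s0, —d→ s1
  s1 = 0\{a,b,c}\{b,c} :: ·
Reachable graph of Q (2 states):
  t0 = rec X. d.0\{a,b,c}\{b,c} + (0 + 0)\{b,c}\{b,d} + a.X :: —a→ t0, —d→ t1
  t1 = 0\{a,b,c}\{b,c} :: ·
Bisimilarity quotient blocks:
  B0 = {s0}
  B1 = {s1, t1}
  B2 = {t0}
s0 ∈ B0, t0 ∈ B2 → different blocks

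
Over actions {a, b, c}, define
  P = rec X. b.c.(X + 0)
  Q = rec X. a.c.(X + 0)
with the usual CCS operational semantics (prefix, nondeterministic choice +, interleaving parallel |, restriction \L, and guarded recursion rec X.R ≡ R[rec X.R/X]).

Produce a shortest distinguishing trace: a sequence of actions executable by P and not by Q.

b

P's transition system — 3 states:
  m0 = rec X. b.c.(X + 0) | --b--▸ m1
  m1 = c.((rec X. b.c.(X + 0)) + 0) | --c--▸ m2
  m2 = (rec X. b.c.(X + 0)) + 0 | --b--▸ m1
Q's transition system — 3 states:
  n0 = rec X. a.c.(X + 0) | --a--▸ n1
  n1 = c.((rec X. a.c.(X + 0)) + 0) | --c--▸ n2
  n2 = (rec X. a.c.(X + 0)) + 0 | --a--▸ n1
Executing b from P (initial set {m0}):
  [1] b ⇒ {m1}
  P completes σ.
Executing b from Q (initial set {n0}):
  [1] b ⇒ ∅  — Q cannot continue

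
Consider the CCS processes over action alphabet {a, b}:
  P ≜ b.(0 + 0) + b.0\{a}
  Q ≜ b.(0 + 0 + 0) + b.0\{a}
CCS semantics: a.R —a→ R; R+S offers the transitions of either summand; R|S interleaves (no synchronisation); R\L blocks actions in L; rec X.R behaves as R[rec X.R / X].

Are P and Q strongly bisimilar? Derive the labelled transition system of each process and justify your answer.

Reachable graph of P (3 states):
  p0 = b.(0 + 0) + b.0\{a} :: ··b··> p1, ··b··> p2
  p1 = 0 + 0 :: stopped
  p2 = 0\{a} :: stopped
Reachable graph of Q (3 states):
  q0 = b.(0 + 0 + 0) + b.0\{a} :: ··b··> q1, ··b··> q2
  q1 = 0 + 0 + 0 :: stopped
  q2 = 0\{a} :: stopped
Coarsest stable partition (strong bisimilarity classes):
  B0 = {p0, q0}
  B1 = {p1, p2, q1, q2}
p0 ∈ B0, q0 ∈ B0 → same block

bisimilar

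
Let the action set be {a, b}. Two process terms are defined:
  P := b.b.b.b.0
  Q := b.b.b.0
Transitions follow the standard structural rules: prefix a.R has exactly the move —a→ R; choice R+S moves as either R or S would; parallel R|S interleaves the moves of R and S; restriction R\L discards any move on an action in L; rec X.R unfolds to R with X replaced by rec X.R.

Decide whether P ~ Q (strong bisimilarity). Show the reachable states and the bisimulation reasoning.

NO

Reachable graph of P (5 states):
  m0 = b.b.b.b.0 → =b=> m1
  m1 = b.b.b.0 → =b=> m2
  m2 = b.b.0 → =b=> m3
  m3 = b.0 → =b=> m4
  m4 = 0 → (no moves)
Reachable graph of Q (4 states):
  n0 = b.b.b.0 → =b=> n1
  n1 = b.b.0 → =b=> n2
  n2 = b.0 → =b=> n3
  n3 = 0 → (no moves)
Coarsest stable partition (strong bisimilarity classes):
  B0 = {m0}
  B1 = {m1, n0}
  B2 = {m2, n1}
  B3 = {m3, n2}
  B4 = {m4, n3}
m0 ∈ B0, n0 ∈ B1 → different blocks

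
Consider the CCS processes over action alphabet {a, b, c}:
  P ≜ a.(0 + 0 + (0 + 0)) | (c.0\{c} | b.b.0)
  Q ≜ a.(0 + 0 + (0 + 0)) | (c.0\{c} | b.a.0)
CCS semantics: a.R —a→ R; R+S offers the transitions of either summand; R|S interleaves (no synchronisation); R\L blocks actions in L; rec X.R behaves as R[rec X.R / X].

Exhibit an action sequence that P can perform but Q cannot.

Reachable graph of P (12 states):
  u0 = a.(0 + 0 + (0 + 0)) | (c.0\{c} | b.b.0) | -a-> u1, -b-> u2, -c-> u3
  u1 = (0 + 0 + (0 + 0)) | (c.0\{c} | b.b.0) | -b-> u4, -c-> u5
  u2 = a.(0 + 0 + (0 + 0)) | (c.0\{c} | b.0) | -a-> u4, -b-> u6, -c-> u7
  u3 = a.(0 + 0 + (0 + 0)) | (0\{c} | b.b.0) | -a-> u5, -b-> u7
  u4 = (0 + 0 + (0 + 0)) | (c.0\{c} | b.0) | -b-> u8, -c-> u9
  u5 = (0 + 0 + (0 + 0)) | (0\{c} | b.b.0) | -b-> u9
  u6 = a.(0 + 0 + (0 + 0)) | (c.0\{c} | 0) | -a-> u8, -c-> u10
  u7 = a.(0 + 0 + (0 + 0)) | (0\{c} | b.0) | -a-> u9, -b-> u10
  u8 = (0 + 0 + (0 + 0)) | (c.0\{c} | 0) | -c-> u11
  u9 = (0 + 0 + (0 + 0)) | (0\{c} | b.0) | -b-> u11
  u10 = a.(0 + 0 + (0 + 0)) | (0\{c} | 0) | -a-> u11
  u11 = (0 + 0 + (0 + 0)) | (0\{c} | 0) | ·
Reachable graph of Q (12 states):
  v0 = a.(0 + 0 + (0 + 0)) | (c.0\{c} | b.a.0) | -a-> v1, -b-> v2, -c-> v3
  v1 = (0 + 0 + (0 + 0)) | (c.0\{c} | b.a.0) | -b-> v4, -c-> v5
  v2 = a.(0 + 0 + (0 + 0)) | (c.0\{c} | a.0) | -a-> v4, -a-> v6, -c-> v7
  v3 = a.(0 + 0 + (0 + 0)) | (0\{c} | b.a.0) | -a-> v5, -b-> v7
  v4 = (0 + 0 + (0 + 0)) | (c.0\{c} | a.0) | -a-> v8, -c-> v9
  v5 = (0 + 0 + (0 + 0)) | (0\{c} | b.a.0) | -b-> v9
  v6 = a.(0 + 0 + (0 + 0)) | (c.0\{c} | 0) | -a-> v8, -c-> v10
  v7 = a.(0 + 0 + (0 + 0)) | (0\{c} | a.0) | -a-> v10, -a-> v9
  v8 = (0 + 0 + (0 + 0)) | (c.0\{c} | 0) | -c-> v11
  v9 = (0 + 0 + (0 + 0)) | (0\{c} | a.0) | -a-> v11
  v10 = a.(0 + 0 + (0 + 0)) | (0\{c} | 0) | -a-> v11
  v11 = (0 + 0 + (0 + 0)) | (0\{c} | 0) | ·
Trace ⟨bb⟩ through P, begin at {u0}:
  step 1 (b): {u2}
  step 2 (b): {u6}
  ✓ P
Trace ⟨bb⟩ through Q, begin at {v0}:
  step 1 (b): {v2}
  step 2 (b): ∅  — Q cannot continue

bb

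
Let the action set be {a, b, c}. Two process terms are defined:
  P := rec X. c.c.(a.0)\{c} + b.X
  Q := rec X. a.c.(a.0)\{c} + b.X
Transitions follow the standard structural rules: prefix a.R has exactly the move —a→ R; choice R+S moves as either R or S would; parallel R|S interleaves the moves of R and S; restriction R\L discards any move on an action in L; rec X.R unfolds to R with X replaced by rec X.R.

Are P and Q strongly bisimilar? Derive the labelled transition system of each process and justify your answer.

P ≁ Q

LTS(P): 4 reachable states
  p0 = rec X. c.c.(a.0)\{c} + b.X ⊢ ··b··> p0, ··c··> p1
  p1 = c.(a.0)\{c} ⊢ ··c··> p2
  p2 = (a.0)\{c} ⊢ ··a··> p3
  p3 = 0\{c} ⊢ stopped
LTS(Q): 4 reachable states
  q0 = rec X. a.c.(a.0)\{c} + b.X ⊢ ··a··> q1, ··b··> q0
  q1 = c.(a.0)\{c} ⊢ ··c··> q2
  q2 = (a.0)\{c} ⊢ ··a··> q3
  q3 = 0\{c} ⊢ stopped
Partition-refinement fixed point:
  B0 = {p0}
  B1 = {p1, q1}
  B2 = {p2, q2}
  B3 = {p3, q3}
  B4 = {q0}
p0 ∈ B0, q0 ∈ B4 → different blocks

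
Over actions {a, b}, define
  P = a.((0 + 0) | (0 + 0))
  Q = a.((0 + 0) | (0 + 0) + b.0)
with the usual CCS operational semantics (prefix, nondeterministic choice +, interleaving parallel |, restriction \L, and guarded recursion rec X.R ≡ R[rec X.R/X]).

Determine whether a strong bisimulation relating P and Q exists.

P's transition system — 2 states:
  m0 = a.((0 + 0) | (0 + 0)) | ··a··> m1
  m1 = (0 + 0) | (0 + 0) | ∅
Q's transition system — 3 states:
  n0 = a.((0 + 0) | (0 + 0) + b.0) | ··a··> n1
  n1 = (0 + 0) | (0 + 0) + b.0 | ··b··> n2
  n2 = 0 | ∅
Bisimilarity quotient blocks:
  B0 = {m0}
  B1 = {m1, n2}
  B2 = {n0}
  B3 = {n1}
m0 ∈ B0, n0 ∈ B2 → different blocks

NO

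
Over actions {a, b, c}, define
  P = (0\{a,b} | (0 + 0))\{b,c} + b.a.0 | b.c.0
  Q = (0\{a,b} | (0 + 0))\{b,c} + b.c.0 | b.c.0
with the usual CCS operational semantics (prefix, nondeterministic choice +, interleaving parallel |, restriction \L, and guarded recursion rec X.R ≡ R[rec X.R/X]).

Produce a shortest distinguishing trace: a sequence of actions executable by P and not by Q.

ba

LTS(P): 9 reachable states
  s0 = (0\{a,b} | (0 + 0))\{b,c} + b.a.0 | b.c.0 :: --b--▸ s1, --b--▸ s2
  s1 = a.0 | b.c.0 :: --a--▸ s3, --b--▸ s4
  s2 = b.a.0 | c.0 :: --b--▸ s4, --c--▸ s5
  s3 = 0 | b.c.0 :: --b--▸ s6
  s4 = a.0 | c.0 :: --a--▸ s6, --c--▸ s7
  s5 = b.a.0 | 0 :: --b--▸ s7
  s6 = 0 | c.0 :: --c--▸ s8
  s7 = a.0 | 0 :: --a--▸ s8
  s8 = 0 | 0 :: deadlocked
LTS(Q): 9 reachable states
  t0 = (0\{a,b} | (0 + 0))\{b,c} + b.c.0 | b.c.0 :: --b--▸ t1, --b--▸ t2
  t1 = b.c.0 | c.0 :: --b--▸ t3, --c--▸ t4
  t2 = c.0 | b.c.0 :: --b--▸ t3, --c--▸ t5
  t3 = c.0 | c.0 :: --c--▸ t6, --c--▸ t7
  t4 = b.c.0 | 0 :: --b--▸ t7
  t5 = 0 | b.c.0 :: --b--▸ t6
  t6 = 0 | c.0 :: --c--▸ t8
  t7 = c.0 | 0 :: --c--▸ t8
  t8 = 0 | 0 :: deadlocked
Trace ⟨ba⟩ through P, begin at {s0}:
  step 1 (b): {s1, s2}
  step 2 (a): {s3}
  ✓ P
Trace ⟨ba⟩ through Q, begin at {t0}:
  step 1 (b): {t1, t2}
  step 2 (a): ∅  — Q cannot continue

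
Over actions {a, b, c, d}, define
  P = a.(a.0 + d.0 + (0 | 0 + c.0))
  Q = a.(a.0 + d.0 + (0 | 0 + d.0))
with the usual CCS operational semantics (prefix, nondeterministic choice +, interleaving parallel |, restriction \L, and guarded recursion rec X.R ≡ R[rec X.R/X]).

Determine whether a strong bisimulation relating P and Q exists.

P ≁ Q

Reachable graph of P (3 states):
  m0 = a.(a.0 + d.0 + (0 | 0 + c.0)) → --a--▸ m1
  m1 = a.0 + d.0 + (0 | 0 + c.0) → --a--▸ m2, --c--▸ m2, --d--▸ m2
  m2 = 0 → deadlocked
Reachable graph of Q (3 states):
  n0 = a.(a.0 + d.0 + (0 | 0 + d.0)) → --a--▸ n1
  n1 = a.0 + d.0 + (0 | 0 + d.0) → --a--▸ n2, --d--▸ n2
  n2 = 0 → deadlocked
Coarsest stable partition (strong bisimilarity classes):
  B0 = {m0}
  B1 = {m1}
  B2 = {m2, n2}
  B3 = {n0}
  B4 = {n1}
m0 ∈ B0, n0 ∈ B3 → different blocks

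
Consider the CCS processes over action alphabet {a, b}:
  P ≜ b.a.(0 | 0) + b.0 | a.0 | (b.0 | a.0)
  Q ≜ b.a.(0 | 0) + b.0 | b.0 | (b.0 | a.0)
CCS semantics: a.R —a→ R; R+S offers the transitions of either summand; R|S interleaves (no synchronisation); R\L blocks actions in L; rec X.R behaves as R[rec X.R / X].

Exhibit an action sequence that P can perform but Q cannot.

Reachable graph of P (18 states):
  s0 = b.a.(0 | 0) + b.0 | a.0 | (b.0 | a.0) → -a-> s1, -a-> s2, -b-> s3, -b-> s4, -b-> s5
  s1 = b.0 | 0 | (b.0 | a.0) → -a-> s6, -b-> s7, -b-> s8
  s2 = b.0 | a.0 | (b.0 | 0) → -a-> s6, -b-> s10, -b-> s9
  s3 = 0 | a.0 | (b.0 | a.0) → -a-> s7, -a-> s9, -b-> s11
  s4 = a.(0 | 0) → -a-> s12
  s5 = b.0 | a.0 | (0 | a.0) → -a-> s10, -a-> s8, -b-> s11
  s6 = b.0 | 0 | (b.0 | 0) → -b-> s13, -b-> s14
  s7 = 0 | 0 | (b.0 | a.0) → -a-> s13, -b-> s15
  s8 = b.0 | 0 | (0 | a.0) → -a-> s14, -b-> s15
  s9 = 0 | a.0 | (b.0 | 0) → -a-> s13, -b-> s16
  s10 = b.0 | a.0 | (0 | 0) → -a-> s14, -b-> s16
  s11 = 0 | a.0 | (0 | a.0) → -a-> s15, -a-> s16
  s12 = 0 | 0 → ∅
  s13 = 0 | 0 | (b.0 | 0) → -b-> s17
  s14 = b.0 | 0 | (0 | 0) → -b-> s17
  s15 = 0 | 0 | (0 | a.0) → -a-> s17
  s16 = 0 | a.0 | (0 | 0) → -a-> s17
  s17 = 0 | 0 | (0 | 0) → ∅
Reachable graph of Q (18 states):
  t0 = b.a.(0 | 0) + b.0 | b.0 | (b.0 | a.0) → -a-> t1, -b-> t2, -b-> t3, -b-> t4, -b-> t5
  t1 = b.0 | b.0 | (b.0 | 0) → -b-> t6, -b-> t7, -b-> t8
  t2 = 0 | b.0 | (b.0 | a.0) → -a-> t6, -b-> t10, -b-> t9
  t3 = a.(0 | 0) → -a-> t11
  t4 = b.0 | 0 | (b.0 | a.0) → -a-> t7, -b-> t12, -b-> t9
  t5 = b.0 | b.0 | (0 | a.0) → -a-> t8, -b-> t10, -b-> t12
  t6 = 0 | b.0 | (b.0 | 0) → -b-> t13, -b-> t14
  t7 = b.0 | 0 | (b.0 | 0) → -b-> t13, -b-> t15
  t8 = b.0 | b.0 | (0 | 0) → -b-> t14, -b-> t15
  t9 = 0 | 0 | (b.0 | a.0) → -a-> t13, -b-> t16
  t10 = 0 | b.0 | (0 | a.0) → -a-> t14, -b-> t16
  t11 = 0 | 0 → ∅
  t12 = b.0 | 0 | (0 | a.0) → -a-> t15, -b-> t16
  t13 = 0 | 0 | (b.0 | 0) → -b-> t17
  t14 = 0 | b.0 | (0 | 0) → -b-> t17
  t15 = b.0 | 0 | (0 | 0) → -b-> t17
  t16 = 0 | 0 | (0 | a.0) → -a-> t17
  t17 = 0 | 0 | (0 | 0) → ∅
Executing aa from P (initial set {s0}):
  [1] a ⇒ {s1, s2}
  [2] a ⇒ {s6}
  — P admits the full trace.
Executing aa from Q (initial set {t0}):
  [1] a ⇒ {t1}
  [2] a ⇒ no successor for Q

aa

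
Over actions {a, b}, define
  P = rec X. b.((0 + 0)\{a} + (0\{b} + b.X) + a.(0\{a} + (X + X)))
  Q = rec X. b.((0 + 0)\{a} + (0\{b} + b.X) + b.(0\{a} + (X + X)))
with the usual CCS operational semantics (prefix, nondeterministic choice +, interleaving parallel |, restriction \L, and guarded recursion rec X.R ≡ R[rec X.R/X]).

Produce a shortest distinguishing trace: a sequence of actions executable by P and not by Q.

Reachable graph of P (3 states):
  s0 = rec X. b.((0 + 0)\{a} + (0\{b} + b.X) + a.(0\{a} + (X + X))) :: --b--▸ s1
  s1 = (0 + 0)\{a} + (0\{b} + b.(rec X. b.((0 + 0)\{a} + (0\{b} + b.X) + a.(0\{a} + (X + X))))) + a.(0\{a} + ((rec X. b.((0 + 0)\{a} + (0\{b} + b.X) + a.(0\{a} + (X + X)))) + (rec X. b.((0 + 0)\{a} + (0\{b} + b.X) + a.(0\{a} + (X + X)))))) :: --a--▸ s2, --b--▸ s0
  s2 = 0\{a} + ((rec X. b.((0 + 0)\{a} + (0\{b} + b.X) + a.(0\{a} + (X + X)))) + (rec X. b.((0 + 0)\{a} + (0\{b} + b.X) + a.(0\{a} + (X + X))))) :: --b--▸ s1
Reachable graph of Q (3 states):
  t0 = rec X. b.((0 + 0)\{a} + (0\{b} + b.X) + b.(0\{a} + (X + X))) :: --b--▸ t1
  t1 = (0 + 0)\{a} + (0\{b} + b.(rec X. b.((0 + 0)\{a} + (0\{b} + b.X) + b.(0\{a} + (X + X))))) + b.(0\{a} + ((rec X. b.((0 + 0)\{a} + (0\{b} + b.X) + b.(0\{a} + (X + X)))) + (rec X. b.((0 + 0)\{a} + (0\{b} + b.X) + b.(0\{a} + (X + X)))))) :: --b--▸ t0, --b--▸ t2
  t2 = 0\{a} + ((rec X. b.((0 + 0)\{a} + (0\{b} + b.X) + b.(0\{a} + (X + X)))) + (rec X. b.((0 + 0)\{a} + (0\{b} + b.X) + b.(0\{a} + (X + X))))) :: --b--▸ t1
Executing ba from P (initial set {s0}):
  step 1 (b): {s1}
  step 2 (a): {s2}
  — P admits the full trace.
Executing ba from Q (initial set {t0}):
  step 1 (b): {t1}
  step 2 (a): ∅  — Q cannot continue

ba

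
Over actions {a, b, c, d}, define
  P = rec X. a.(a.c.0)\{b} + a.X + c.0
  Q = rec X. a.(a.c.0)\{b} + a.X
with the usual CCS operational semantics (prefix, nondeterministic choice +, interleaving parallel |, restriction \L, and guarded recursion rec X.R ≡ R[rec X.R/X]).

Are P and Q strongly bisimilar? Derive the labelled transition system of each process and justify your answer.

not bisimilar

Reachable graph of P (5 states):
  m0 = rec X. a.(a.c.0)\{b} + a.X + c.0 has moves ··a··> m0, ··a··> m1, ··c··> m2
  m1 = (a.c.0)\{b} has moves ··a··> m3
  m2 = 0 has moves ∅
  m3 = (c.0)\{b} has moves ··c··> m4
  m4 = 0\{b} has moves ∅
Reachable graph of Q (4 states):
  n0 = rec X. a.(a.c.0)\{b} + a.X has moves ··a··> n0, ··a··> n1
  n1 = (a.c.0)\{b} has moves ··a··> n2
  n2 = (c.0)\{b} has moves ··c··> n3
  n3 = 0\{b} has moves ∅
Partition-refinement fixed point:
  B0 = {m0}
  B1 = {m1, n1}
  B2 = {m3, n2}
  B3 = {m2, m4, n3}
  B4 = {n0}
m0 ∈ B0, n0 ∈ B4 → different blocks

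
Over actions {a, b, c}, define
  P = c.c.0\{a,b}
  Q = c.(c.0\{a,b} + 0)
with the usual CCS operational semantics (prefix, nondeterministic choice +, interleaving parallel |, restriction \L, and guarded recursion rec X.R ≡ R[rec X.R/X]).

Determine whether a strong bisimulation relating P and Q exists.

YES

Reachable graph of P (3 states):
  u0 = c.c.0\{a,b} has moves ··c··> u1
  u1 = c.0\{a,b} has moves ··c··> u2
  u2 = 0\{a,b} has moves ·
Reachable graph of Q (3 states):
  v0 = c.(c.0\{a,b} + 0) has moves ··c··> v1
  v1 = c.0\{a,b} + 0 has moves ··c··> v2
  v2 = 0\{a,b} has moves ·
Coarsest stable partition (strong bisimilarity classes):
  B0 = {u0, v0}
  B1 = {u1, v1}
  B2 = {u2, v2}
u0 ∈ B0, v0 ∈ B0 → same block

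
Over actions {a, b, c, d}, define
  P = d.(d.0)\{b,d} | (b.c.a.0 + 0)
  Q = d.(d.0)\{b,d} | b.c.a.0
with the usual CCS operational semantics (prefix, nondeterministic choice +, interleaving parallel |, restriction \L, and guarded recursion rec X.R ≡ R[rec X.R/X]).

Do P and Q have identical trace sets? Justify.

P's transition system — 8 states:
  s0 = d.(d.0)\{b,d} | (b.c.a.0 + 0) :: ··b··> s1, ··d··> s2
  s1 = d.(d.0)\{b,d} | c.a.0 :: ··c··> s3, ··d··> s4
  s2 = (d.0)\{b,d} | (b.c.a.0 + 0) :: ··b··> s4
  s3 = d.(d.0)\{b,d} | a.0 :: ··a··> s5, ··d··> s6
  s4 = (d.0)\{b,d} | c.a.0 :: ··c··> s6
  s5 = d.(d.0)\{b,d} | 0 :: ··d··> s7
  s6 = (d.0)\{b,d} | a.0 :: ··a··> s7
  s7 = (d.0)\{b,d} | 0 :: stopped
Q's transition system — 8 states:
  t0 = d.(d.0)\{b,d} | b.c.a.0 :: ··b··> t1, ··d··> t2
  t1 = d.(d.0)\{b,d} | c.a.0 :: ··c··> t3, ··d··> t4
  t2 = (d.0)\{b,d} | b.c.a.0 :: ··b··> t4
  t3 = d.(d.0)\{b,d} | a.0 :: ··a··> t5, ··d··> t6
  t4 = (d.0)\{b,d} | c.a.0 :: ··c··> t6
  t5 = d.(d.0)\{b,d} | 0 :: ··d··> t7
  t6 = (d.0)\{b,d} | a.0 :: ··a··> t7
  t7 = (d.0)\{b,d} | 0 :: stopped
Bisimilarity quotient blocks:
  B0 = {s0, t0}
  B1 = {s2, t2}
  B2 = {s4, t4}
  B3 = {s6, t6}
  B4 = {s7, t7}
  B5 = {s1, t1}
  B6 = {s3, t3}
  B7 = {s5, t5}
s0 ∈ B0, t0 ∈ B0 → same block
Bisimilar ⇒ trace-equivalent.

trace-equivalent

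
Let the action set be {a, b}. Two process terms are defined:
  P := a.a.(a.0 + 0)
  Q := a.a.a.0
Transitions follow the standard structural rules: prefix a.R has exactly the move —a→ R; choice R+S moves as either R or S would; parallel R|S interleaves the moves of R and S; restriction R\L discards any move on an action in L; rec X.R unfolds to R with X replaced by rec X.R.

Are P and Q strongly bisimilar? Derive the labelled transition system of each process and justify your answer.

bisimilar

P's transition system — 4 states:
  s0 = a.a.(a.0 + 0) → --a--▸ s1
  s1 = a.(a.0 + 0) → --a--▸ s2
  s2 = a.0 + 0 → --a--▸ s3
  s3 = 0 → ·
Q's transition system — 4 states:
  t0 = a.a.a.0 → --a--▸ t1
  t1 = a.a.0 → --a--▸ t2
  t2 = a.0 → --a--▸ t3
  t3 = 0 → ·
Coarsest stable partition (strong bisimilarity classes):
  B0 = {s0, t0}
  B1 = {s1, t1}
  B2 = {s2, t2}
  B3 = {s3, t3}
s0 ∈ B0, t0 ∈ B0 → same block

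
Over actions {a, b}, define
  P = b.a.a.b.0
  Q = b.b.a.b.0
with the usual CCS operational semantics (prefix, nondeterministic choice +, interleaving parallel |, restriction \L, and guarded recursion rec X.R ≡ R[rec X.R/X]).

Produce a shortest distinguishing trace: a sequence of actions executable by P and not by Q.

ba

LTS(P): 5 reachable states
  s0 = b.a.a.b.0 → —b→ s1
  s1 = a.a.b.0 → —a→ s2
  s2 = a.b.0 → —a→ s3
  s3 = b.0 → —b→ s4
  s4 = 0 → (no moves)
LTS(Q): 5 reachable states
  t0 = b.b.a.b.0 → —b→ t1
  t1 = b.a.b.0 → —b→ t2
  t2 = a.b.0 → —a→ t3
  t3 = b.0 → —b→ t4
  t4 = 0 → (no moves)
Run σ = ⟨ba⟩ on P: start {s0}
  step 1 (b): {s1}
  step 2 (a): {s2}
  — P admits the full trace.
Run σ = ⟨ba⟩ on Q: start {t0}
  step 1 (b): {t1}
  step 2 (a): ∅  — Q cannot continue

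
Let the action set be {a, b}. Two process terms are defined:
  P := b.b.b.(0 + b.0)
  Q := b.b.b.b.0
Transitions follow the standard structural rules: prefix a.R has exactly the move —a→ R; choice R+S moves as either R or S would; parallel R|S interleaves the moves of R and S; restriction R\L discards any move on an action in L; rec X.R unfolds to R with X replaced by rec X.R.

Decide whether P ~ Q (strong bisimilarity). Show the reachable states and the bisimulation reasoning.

P's transition system — 5 states:
  p0 = b.b.b.(0 + b.0) | —b→ p1
  p1 = b.b.(0 + b.0) | —b→ p2
  p2 = b.(0 + b.0) | —b→ p3
  p3 = 0 + b.0 | —b→ p4
  p4 = 0 | ∅
Q's transition system — 5 states:
  q0 = b.b.b.b.0 | —b→ q1
  q1 = b.b.b.0 | —b→ q2
  q2 = b.b.0 | —b→ q3
  q3 = b.0 | —b→ q4
  q4 = 0 | ∅
Partition-refinement fixed point:
  B0 = {p0, q0}
  B1 = {p1, q1}
  B2 = {p2, q2}
  B3 = {p3, q3}
  B4 = {p4, q4}
p0 ∈ B0, q0 ∈ B0 → same block

bisimilar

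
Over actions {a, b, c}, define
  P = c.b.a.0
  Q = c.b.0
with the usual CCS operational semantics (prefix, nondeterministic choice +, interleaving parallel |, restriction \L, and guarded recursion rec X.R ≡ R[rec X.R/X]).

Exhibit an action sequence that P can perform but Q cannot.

cba

P's transition system — 4 states:
  m0 = c.b.a.0 has moves —c→ m1
  m1 = b.a.0 has moves —b→ m2
  m2 = a.0 has moves —a→ m3
  m3 = 0 has moves stopped
Q's transition system — 3 states:
  n0 = c.b.0 has moves —c→ n1
  n1 = b.0 has moves —b→ n2
  n2 = 0 has moves stopped
Run σ = ⟨cba⟩ on P: start {m0}
  step 1 (c): {m1}
  step 2 (b): {m2}
  step 3 (a): {m3}
  ✓ P
Run σ = ⟨cba⟩ on Q: start {n0}
  step 1 (c): {n1}
  step 2 (b): {n2}
  step 3 (a): ∅ (Q stuck)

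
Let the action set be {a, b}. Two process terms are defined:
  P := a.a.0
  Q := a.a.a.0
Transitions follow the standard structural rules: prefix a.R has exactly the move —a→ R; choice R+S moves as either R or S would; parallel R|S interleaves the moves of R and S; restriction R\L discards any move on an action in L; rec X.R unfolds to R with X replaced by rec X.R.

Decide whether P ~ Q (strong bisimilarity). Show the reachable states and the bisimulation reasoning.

P's transition system — 3 states:
  u0 = a.a.0 | =a=> u1
  u1 = a.0 | =a=> u2
  u2 = 0 | ·
Q's transition system — 4 states:
  v0 = a.a.a.0 | =a=> v1
  v1 = a.a.0 | =a=> v2
  v2 = a.0 | =a=> v3
  v3 = 0 | ·
Coarsest stable partition (strong bisimilarity classes):
  B0 = {u0, v1}
  B1 = {u1, v2}
  B2 = {u2, v3}
  B3 = {v0}
u0 ∈ B0, v0 ∈ B3 → different blocks

NO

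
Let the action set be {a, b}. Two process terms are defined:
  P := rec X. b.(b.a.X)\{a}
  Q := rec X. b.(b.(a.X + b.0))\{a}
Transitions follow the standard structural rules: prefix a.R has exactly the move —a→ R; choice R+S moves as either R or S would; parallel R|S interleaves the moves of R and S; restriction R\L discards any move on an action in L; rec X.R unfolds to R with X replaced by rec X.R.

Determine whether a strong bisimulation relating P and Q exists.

P ≁ Q

LTS(P): 3 reachable states
  p0 = rec X. b.(b.a.X)\{a} → =b=> p1
  p1 = (b.a.(rec X. b.(b.a.X)\{a}))\{a} → =b=> p2
  p2 = (a.(rec X. b.(b.a.X)\{a}))\{a} → ∅
LTS(Q): 4 reachable states
  q0 = rec X. b.(b.(a.X + b.0))\{a} → =b=> q1
  q1 = (b.(a.(rec X. b.(b.(a.X + b.0))\{a}) + b.0))\{a} → =b=> q2
  q2 = (a.(rec X. b.(b.(a.X + b.0))\{a}) + b.0)\{a} → =b=> q3
  q3 = 0\{a} → ∅
Partition-refinement fixed point:
  B0 = {p0, q1}
  B1 = {p1, q2}
  B2 = {p2, q3}
  B3 = {q0}
p0 ∈ B0, q0 ∈ B3 → different blocks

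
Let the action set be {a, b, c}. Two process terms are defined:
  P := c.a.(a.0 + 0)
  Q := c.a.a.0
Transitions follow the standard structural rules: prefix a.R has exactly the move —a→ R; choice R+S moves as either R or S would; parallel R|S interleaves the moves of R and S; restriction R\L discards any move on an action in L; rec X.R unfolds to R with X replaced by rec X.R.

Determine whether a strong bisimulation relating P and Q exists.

Reachable graph of P (4 states):
  m0 = c.a.(a.0 + 0) :: =c=> m1
  m1 = a.(a.0 + 0) :: =a=> m2
  m2 = a.0 + 0 :: =a=> m3
  m3 = 0 :: ·
Reachable graph of Q (4 states):
  n0 = c.a.a.0 :: =c=> n1
  n1 = a.a.0 :: =a=> n2
  n2 = a.0 :: =a=> n3
  n3 = 0 :: ·
Partition-refinement fixed point:
  B0 = {m0, n0}
  B1 = {m1, n1}
  B2 = {m2, n2}
  B3 = {m3, n3}
m0 ∈ B0, n0 ∈ B0 → same block

P ~ Q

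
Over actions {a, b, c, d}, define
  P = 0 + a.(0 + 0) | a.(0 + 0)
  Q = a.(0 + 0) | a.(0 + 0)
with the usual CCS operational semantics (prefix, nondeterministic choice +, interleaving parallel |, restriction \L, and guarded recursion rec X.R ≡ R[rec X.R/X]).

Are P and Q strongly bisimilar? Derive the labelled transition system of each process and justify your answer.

P ~ Q

Reachable graph of P (4 states):
  s0 = 0 + a.(0 + 0) | a.(0 + 0) ⊢ ··a··> s1, ··a··> s2
  s1 = (0 + 0) | a.(0 + 0) ⊢ ··a··> s3
  s2 = a.(0 + 0) | (0 + 0) ⊢ ··a··> s3
  s3 = (0 + 0) | (0 + 0) ⊢ deadlocked
Reachable graph of Q (4 states):
  t0 = a.(0 + 0) | a.(0 + 0) ⊢ ··a··> t1, ··a··> t2
  t1 = (0 + 0) | a.(0 + 0) ⊢ ··a··> t3
  t2 = a.(0 + 0) | (0 + 0) ⊢ ··a··> t3
  t3 = (0 + 0) | (0 + 0) ⊢ deadlocked
Partition-refinement fixed point:
  B0 = {s0, t0}
  B1 = {s1, s2, t1, t2}
  B2 = {s3, t3}
s0 ∈ B0, t0 ∈ B0 → same block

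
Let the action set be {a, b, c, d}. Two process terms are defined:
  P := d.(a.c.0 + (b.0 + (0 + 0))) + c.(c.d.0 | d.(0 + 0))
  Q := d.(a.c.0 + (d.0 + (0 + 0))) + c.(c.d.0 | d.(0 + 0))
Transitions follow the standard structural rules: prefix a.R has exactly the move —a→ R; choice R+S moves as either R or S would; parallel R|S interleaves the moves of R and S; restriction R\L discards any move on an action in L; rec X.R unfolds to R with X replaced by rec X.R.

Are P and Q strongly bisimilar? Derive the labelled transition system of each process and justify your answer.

NO

P's transition system — 10 states:
  p0 = d.(a.c.0 + (b.0 + (0 + 0))) + c.(c.d.0 | d.(0 + 0)) | =c=> p1, =d=> p2
  p1 = c.d.0 | d.(0 + 0) | =c=> p3, =d=> p4
  p2 = a.c.0 + (b.0 + (0 + 0)) | =a=> p5, =b=> p6
  p3 = d.0 | d.(0 + 0) | =d=> p7, =d=> p8
  p4 = c.d.0 | (0 + 0) | =c=> p8
  p5 = c.0 | =c=> p6
  p6 = 0 | stopped
  p7 = 0 | d.(0 + 0) | =d=> p9
  p8 = d.0 | (0 + 0) | =d=> p9
  p9 = 0 | (0 + 0) | stopped
Q's transition system — 10 states:
  q0 = d.(a.c.0 + (d.0 + (0 + 0))) + c.(c.d.0 | d.(0 + 0)) | =c=> q1, =d=> q2
  q1 = c.d.0 | d.(0 + 0) | =c=> q3, =d=> q4
  q2 = a.c.0 + (d.0 + (0 + 0)) | =a=> q5, =d=> q6
  q3 = d.0 | d.(0 + 0) | =d=> q7, =d=> q8
  q4 = c.d.0 | (0 + 0) | =c=> q8
  q5 = c.0 | =c=> q6
  q6 = 0 | stopped
  q7 = 0 | d.(0 + 0) | =d=> q9
  q8 = d.0 | (0 + 0) | =d=> q9
  q9 = 0 | (0 + 0) | stopped
Bisimilarity quotient blocks:
  B0 = {p0}
  B1 = {p2}
  B2 = {p6, p9, q6, q9}
  B3 = {p5, q5}
  B4 = {p1, q1}
  B5 = {p4, q4}
  B6 = {p7, p8, q7, q8}
  B7 = {p3, q3}
  B8 = {q0}
  B9 = {q2}
p0 ∈ B0, q0 ∈ B8 → different blocks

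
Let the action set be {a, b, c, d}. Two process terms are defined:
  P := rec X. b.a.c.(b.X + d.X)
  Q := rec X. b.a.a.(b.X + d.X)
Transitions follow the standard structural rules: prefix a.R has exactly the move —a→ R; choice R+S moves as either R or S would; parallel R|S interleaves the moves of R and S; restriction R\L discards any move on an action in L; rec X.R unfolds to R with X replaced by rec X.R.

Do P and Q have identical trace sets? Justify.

P's transition system — 4 states:
  s0 = rec X. b.a.c.(b.X + d.X) :: --b--▸ s1
  s1 = a.c.(b.(rec X. b.a.c.(b.X + d.X)) + d.(rec X. b.a.c.(b.X + d.X))) :: --a--▸ s2
  s2 = c.(b.(rec X. b.a.c.(b.X + d.X)) + d.(rec X. b.a.c.(b.X + d.X))) :: --c--▸ s3
  s3 = b.(rec X. b.a.c.(b.X + d.X)) + d.(rec X. b.a.c.(b.X + d.X)) :: --b--▸ s0, --d--▸ s0
Q's transition system — 4 states:
  t0 = rec X. b.a.a.(b.X + d.X) :: --b--▸ t1
  t1 = a.a.(b.(rec X. b.a.a.(b.X + d.X)) + d.(rec X. b.a.a.(b.X + d.X))) :: --a--▸ t2
  t2 = a.(b.(rec X. b.a.a.(b.X + d.X)) + d.(rec X. b.a.a.(b.X + d.X))) :: --a--▸ t3
  t3 = b.(rec X. b.a.a.(b.X + d.X)) + d.(rec X. b.a.a.(b.X + d.X)) :: --b--▸ t0, --d--▸ t0
Run σ = ⟨bac⟩ on P: start {s0}
  step 1 (b): {s1}
  step 2 (a): {s2}
  step 3 (c): {s3}
  — P admits the full trace.
Run σ = ⟨bac⟩ on Q: start {t0}
  step 1 (b): {t1}
  step 2 (a): {t2}
  step 3 (c): no successor for Q

trace-distinct — witness ⟨bac⟩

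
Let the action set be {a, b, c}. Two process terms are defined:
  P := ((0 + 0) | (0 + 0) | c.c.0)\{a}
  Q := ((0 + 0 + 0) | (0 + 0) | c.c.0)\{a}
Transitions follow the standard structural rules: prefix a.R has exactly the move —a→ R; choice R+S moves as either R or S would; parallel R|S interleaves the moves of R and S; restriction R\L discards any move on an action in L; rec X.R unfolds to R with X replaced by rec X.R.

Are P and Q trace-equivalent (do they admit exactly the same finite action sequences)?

trace-equivalent

Reachable graph of P (3 states):
  u0 = ((0 + 0) | (0 + 0) | c.c.0)\{a} ⊢ —c→ u1
  u1 = ((0 + 0) | (0 + 0) | c.0)\{a} ⊢ —c→ u2
  u2 = ((0 + 0) | (0 + 0) | 0)\{a} ⊢ stopped
Reachable graph of Q (3 states):
  v0 = ((0 + 0 + 0) | (0 + 0) | c.c.0)\{a} ⊢ —c→ v1
  v1 = ((0 + 0 + 0) | (0 + 0) | c.0)\{a} ⊢ —c→ v2
  v2 = ((0 + 0 + 0) | (0 + 0) | 0)\{a} ⊢ stopped
Bisimilarity quotient blocks:
  B0 = {u0, v0}
  B1 = {u1, v1}
  B2 = {u2, v2}
u0 ∈ B0, v0 ∈ B0 → same block
Bisimilar ⇒ trace-equivalent.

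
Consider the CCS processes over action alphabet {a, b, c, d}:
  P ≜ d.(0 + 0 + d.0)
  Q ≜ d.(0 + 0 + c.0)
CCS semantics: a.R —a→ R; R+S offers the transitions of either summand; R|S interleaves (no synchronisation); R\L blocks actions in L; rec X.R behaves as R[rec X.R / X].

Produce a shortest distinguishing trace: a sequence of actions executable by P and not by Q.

dd

LTS(P): 3 reachable states
  u0 = d.(0 + 0 + d.0) :: ··d··> u1
  u1 = 0 + 0 + d.0 :: ··d··> u2
  u2 = 0 :: ·
LTS(Q): 3 reachable states
  v0 = d.(0 + 0 + c.0) :: ··d··> v1
  v1 = 0 + 0 + c.0 :: ··c··> v2
  v2 = 0 :: ·
Run σ = ⟨dd⟩ on P: start {u0}
  after d @ step 1: {u1}
  after d @ step 2: {u2}
  P completes σ.
Run σ = ⟨dd⟩ on Q: start {v0}
  after d @ step 1: {v1}
  after d @ step 2: ∅  — Q cannot continue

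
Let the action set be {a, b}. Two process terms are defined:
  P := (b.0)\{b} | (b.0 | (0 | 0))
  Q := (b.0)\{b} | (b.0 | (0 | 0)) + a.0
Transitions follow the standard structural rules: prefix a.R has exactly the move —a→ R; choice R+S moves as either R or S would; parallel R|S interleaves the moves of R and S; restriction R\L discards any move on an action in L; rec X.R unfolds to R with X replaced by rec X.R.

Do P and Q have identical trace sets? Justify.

LTS(P): 2 reachable states
  u0 = (b.0)\{b} | (b.0 | (0 | 0)) ⊢ ··b··> u1
  u1 = (b.0)\{b} | (0 | (0 | 0)) ⊢ ·
LTS(Q): 3 reachable states
  v0 = (b.0)\{b} | (b.0 | (0 | 0)) + a.0 ⊢ ··a··> v1, ··b··> v2
  v1 = 0 ⊢ ·
  v2 = (b.0)\{b} | (0 | (0 | 0)) ⊢ ·
Executing a from Q (initial set {v0}):
  step 1 (a): {v1}
  Q completes σ.
Executing a from P (initial set {u0}):
  step 1 (a): ∅  — P cannot continue

traces(P) ≠ traces(Q) — witness ⟨a⟩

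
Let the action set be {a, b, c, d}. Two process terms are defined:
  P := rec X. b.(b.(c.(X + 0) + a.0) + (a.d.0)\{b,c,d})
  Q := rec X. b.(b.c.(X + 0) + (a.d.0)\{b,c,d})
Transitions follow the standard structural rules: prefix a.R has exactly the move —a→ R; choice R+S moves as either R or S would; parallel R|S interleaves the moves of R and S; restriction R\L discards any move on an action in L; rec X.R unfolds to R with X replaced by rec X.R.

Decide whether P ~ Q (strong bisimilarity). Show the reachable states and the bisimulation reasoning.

P's transition system — 6 states:
  p0 = rec X. b.(b.(c.(X + 0) + a.0) + (a.d.0)\{b,c,d}) | -b-> p1
  p1 = b.(c.((rec X. b.(b.(c.(X + 0) + a.0) + (a.d.0)\{b,c,d})) + 0) + a.0) + (a.d.0)\{b,c,d} | -a-> p2, -b-> p3
  p2 = (d.0)\{b,c,d} | stopped
  p3 = c.((rec X. b.(b.(c.(X + 0) + a.0) + (a.d.0)\{b,c,d})) + 0) + a.0 | -a-> p4, -c-> p5
  p4 = 0 | stopped
  p5 = (rec X. b.(b.(c.(X + 0) + a.0) + (a.d.0)\{b,c,d})) + 0 | -b-> p1
Q's transition system — 5 states:
  q0 = rec X. b.(b.c.(X + 0) + (a.d.0)\{b,c,d}) | -b-> q1
  q1 = b.c.((rec X. b.(b.c.(X + 0) + (a.d.0)\{b,c,d})) + 0) + (a.d.0)\{b,c,d} | -a-> q2, -b-> q3
  q2 = (d.0)\{b,c,d} | stopped
  q3 = c.((rec X. b.(b.c.(X + 0) + (a.d.0)\{b,c,d})) + 0) | -c-> q4
  q4 = (rec X. b.(b.c.(X + 0) + (a.d.0)\{b,c,d})) + 0 | -b-> q1
Coarsest stable partition (strong bisimilarity classes):
  B0 = {p0, p5}
  B1 = {p1}
  B2 = {p3}
  B3 = {p2, p4, q2}
  B4 = {q0, q4}
  B5 = {q1}
  B6 = {q3}
p0 ∈ B0, q0 ∈ B4 → different blocks

NO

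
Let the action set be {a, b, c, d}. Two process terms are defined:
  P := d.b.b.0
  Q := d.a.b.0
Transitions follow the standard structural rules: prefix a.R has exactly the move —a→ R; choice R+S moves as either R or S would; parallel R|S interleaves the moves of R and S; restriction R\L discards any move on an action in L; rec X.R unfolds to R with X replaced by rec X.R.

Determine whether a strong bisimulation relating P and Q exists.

not bisimilar

LTS(P): 4 reachable states
  p0 = d.b.b.0 ⊢ ··d··> p1
  p1 = b.b.0 ⊢ ··b··> p2
  p2 = b.0 ⊢ ··b··> p3
  p3 = 0 ⊢ (no moves)
LTS(Q): 4 reachable states
  q0 = d.a.b.0 ⊢ ··d··> q1
  q1 = a.b.0 ⊢ ··a··> q2
  q2 = b.0 ⊢ ··b··> q3
  q3 = 0 ⊢ (no moves)
Bisimilarity quotient blocks:
  B0 = {p0}
  B1 = {p1}
  B2 = {p2, q2}
  B3 = {p3, q3}
  B4 = {q0}
  B5 = {q1}
p0 ∈ B0, q0 ∈ B4 → different blocks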